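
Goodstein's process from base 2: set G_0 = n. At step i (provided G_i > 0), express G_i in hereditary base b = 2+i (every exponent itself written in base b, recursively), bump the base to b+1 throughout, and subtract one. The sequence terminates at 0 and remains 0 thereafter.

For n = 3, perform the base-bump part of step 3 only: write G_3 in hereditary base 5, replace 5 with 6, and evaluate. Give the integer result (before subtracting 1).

2

step 0: 3 = 2 + 1; sub 3 for 2: 3 + 1; = 4; G_1 = 4−1 = 3
step 1: 3 = 3; sub 4 for 3: 4; = 4; G_2 = 4−1 = 3
step 2: 3 = 3; sub 5 for 4: 3; = 3; G_3 = 3−1 = 2
step 3: 2 = 2; sub 6 for 5: 2; = 2; G_4 = 2−1 = 1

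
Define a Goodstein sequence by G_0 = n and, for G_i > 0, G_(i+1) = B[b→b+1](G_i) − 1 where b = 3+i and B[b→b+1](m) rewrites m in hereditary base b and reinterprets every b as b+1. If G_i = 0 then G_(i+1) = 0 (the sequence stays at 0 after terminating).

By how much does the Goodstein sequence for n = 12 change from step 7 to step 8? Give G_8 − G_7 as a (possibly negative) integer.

6

(0) 12|_3 = 3^2 + 3 ↦ 4^2 + 4|_4 = 20 ⇒ 19
(1) 19|_4 = 4^2 + 3 ↦ 5^2 + 3|_5 = 28 ⇒ 27
(2) 27|_5 = 5^2 + 2 ↦ 6^2 + 2|_6 = 38 ⇒ 37
(3) 37|_6 = 6^2 + 1 ↦ 7^2 + 1|_7 = 50 ⇒ 49
(4) 49|_7 = 7^2 ↦ 8^2|_8 = 64 ⇒ 63
(5) 63|_8 = 7·8 + 7 ↦ 7·9 + 7|_9 = 70 ⇒ 69
(6) 69|_9 = 7·9 + 6 ↦ 7·10 + 6|_10 = 76 ⇒ 75
(7) 75|_10 = 7·10 + 5 ↦ 7·11 + 5|_11 = 82 ⇒ 81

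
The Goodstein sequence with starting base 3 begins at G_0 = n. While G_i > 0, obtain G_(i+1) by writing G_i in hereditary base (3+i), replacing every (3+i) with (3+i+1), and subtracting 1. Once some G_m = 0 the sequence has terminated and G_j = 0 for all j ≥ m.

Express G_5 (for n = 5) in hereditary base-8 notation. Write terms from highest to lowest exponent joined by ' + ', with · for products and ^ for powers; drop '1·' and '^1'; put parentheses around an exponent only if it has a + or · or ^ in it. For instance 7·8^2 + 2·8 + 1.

3

G_0=5  [base 3] 3 + 2  →[3↦4]→  4 + 2 = 6  −1 ⇒ G_1=5
G_1=5  [base 4] 4 + 1  →[4↦5]→  5 + 1 = 6  −1 ⇒ G_2=5
G_2=5  [base 5] 5  →[5↦6]→  6 = 6  −1 ⇒ G_3=5
G_3=5  [base 6] 5  →[6↦7]→  5 = 5  −1 ⇒ G_4=4
G_4=4  [base 7] 4  →[7↦8]→  4 = 4  −1 ⇒ G_5=3
G_5=3  [base 8] 3  →[8↦9]→  3 = 3  −1 ⇒ G_6=2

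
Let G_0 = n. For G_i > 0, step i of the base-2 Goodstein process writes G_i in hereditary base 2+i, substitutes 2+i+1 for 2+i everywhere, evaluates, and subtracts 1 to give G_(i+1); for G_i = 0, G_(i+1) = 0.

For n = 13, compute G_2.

base 2: 13 = 2^(2 + 1) + 2^2 + 1; at 3: 3^(3 + 1) + 3^3 + 1 = 109; next = 108
base 3: 108 = 3^(3 + 1) + 3^3; at 4: 4^(4 + 1) + 4^4 = 1280; next = 1279
base 4: 1279 = 4^(4 + 1) + 3·4^3 + 3·4^2 + 3·4 + 3; at 5: 5^(5 + 1) + 3·5^3 + 3·5^2 + 3·5 + 3 = 16093; next = 16092

1279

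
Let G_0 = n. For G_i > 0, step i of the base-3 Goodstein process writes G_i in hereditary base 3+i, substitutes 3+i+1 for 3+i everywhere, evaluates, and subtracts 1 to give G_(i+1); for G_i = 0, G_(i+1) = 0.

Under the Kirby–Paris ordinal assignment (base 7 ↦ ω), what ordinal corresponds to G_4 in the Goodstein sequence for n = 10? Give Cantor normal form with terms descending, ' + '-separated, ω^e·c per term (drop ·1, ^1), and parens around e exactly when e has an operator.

G_0=10  [base 3] 3^2 + 1  →[3↦4]→  4^2 + 1 = 17  −1 ⇒ G_1=16
G_1=16  [base 4] 4^2  →[4↦5]→  5^2 = 25  −1 ⇒ G_2=24
G_2=24  [base 5] 4·5 + 4  →[5↦6]→  4·6 + 4 = 28  −1 ⇒ G_3=27
G_3=27  [base 6] 4·6 + 3  →[6↦7]→  4·7 + 3 = 31  −1 ⇒ G_4=30

ω·4 + 2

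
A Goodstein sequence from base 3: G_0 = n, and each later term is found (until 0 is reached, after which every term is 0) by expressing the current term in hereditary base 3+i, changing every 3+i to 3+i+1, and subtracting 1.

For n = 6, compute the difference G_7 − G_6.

-1

i=0: 6 = 2·3 (b=3); 3→4: 2·4 = 8; 8−1 = 7
i=1: 7 = 4 + 3 (b=4); 4→5: 5 + 3 = 8; 8−1 = 7
i=2: 7 = 5 + 2 (b=5); 5→6: 6 + 2 = 8; 8−1 = 7
i=3: 7 = 6 + 1 (b=6); 6→7: 7 + 1 = 8; 8−1 = 7
i=4: 7 = 7 (b=7); 7→8: 8 = 8; 8−1 = 7
i=5: 7 = 7 (b=8); 8→9: 7 = 7; 7−1 = 6
i=6: 6 = 6 (b=9); 9→10: 6 = 6; 6−1 = 5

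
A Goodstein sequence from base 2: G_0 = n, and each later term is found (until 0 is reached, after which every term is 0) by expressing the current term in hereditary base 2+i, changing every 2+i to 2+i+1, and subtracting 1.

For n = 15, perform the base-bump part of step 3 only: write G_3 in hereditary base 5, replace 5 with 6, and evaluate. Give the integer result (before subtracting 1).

326594

base 2: 15 = 2^(2 + 1) + 2^2 + 2 + 1; at 3: 3^(3 + 1) + 3^3 + 3 + 1 = 112; next = 111
base 3: 111 = 3^(3 + 1) + 3^3 + 3; at 4: 4^(4 + 1) + 4^4 + 4 = 1284; next = 1283
base 4: 1283 = 4^(4 + 1) + 4^4 + 3; at 5: 5^(5 + 1) + 5^5 + 3 = 18753; next = 18752
base 5: 18752 = 5^(5 + 1) + 5^5 + 2; at 6: 6^(6 + 1) + 6^6 + 2 = 326594; next = 326593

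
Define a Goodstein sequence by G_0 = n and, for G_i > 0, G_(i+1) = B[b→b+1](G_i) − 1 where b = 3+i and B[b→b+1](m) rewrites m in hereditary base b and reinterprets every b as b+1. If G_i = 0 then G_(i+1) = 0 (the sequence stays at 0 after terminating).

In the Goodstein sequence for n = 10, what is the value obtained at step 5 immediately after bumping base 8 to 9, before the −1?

37

G_0=10  [base 3] 3^2 + 1  →[3↦4]→  4^2 + 1 = 17  −1 ⇒ G_1=16
G_1=16  [base 4] 4^2  →[4↦5]→  5^2 = 25  −1 ⇒ G_2=24
G_2=24  [base 5] 4·5 + 4  →[5↦6]→  4·6 + 4 = 28  −1 ⇒ G_3=27
G_3=27  [base 6] 4·6 + 3  →[6↦7]→  4·7 + 3 = 31  −1 ⇒ G_4=30
G_4=30  [base 7] 4·7 + 2  →[7↦8]→  4·8 + 2 = 34  −1 ⇒ G_5=33
G_5=33  [base 8] 4·8 + 1  →[8↦9]→  4·9 + 1 = 37  −1 ⇒ G_6=36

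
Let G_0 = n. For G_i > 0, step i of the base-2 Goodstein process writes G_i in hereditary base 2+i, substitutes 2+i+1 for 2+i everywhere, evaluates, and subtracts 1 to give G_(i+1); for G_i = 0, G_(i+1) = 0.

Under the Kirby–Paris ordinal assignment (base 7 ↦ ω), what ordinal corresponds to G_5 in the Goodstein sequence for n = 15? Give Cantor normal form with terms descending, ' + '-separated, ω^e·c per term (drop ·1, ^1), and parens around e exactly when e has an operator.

ω^(ω + 1) + ω^ω

15 —HB2→ 2^(2 + 1) + 2^2 + 2 + 1 —bump→ 3^(3 + 1) + 3^3 + 3 + 1 = 112 —(−1)→ 111
111 —HB3→ 3^(3 + 1) + 3^3 + 3 —bump→ 4^(4 + 1) + 4^4 + 4 = 1284 —(−1)→ 1283
1283 —HB4→ 4^(4 + 1) + 4^4 + 3 —bump→ 5^(5 + 1) + 5^5 + 3 = 18753 —(−1)→ 18752
18752 —HB5→ 5^(5 + 1) + 5^5 + 2 —bump→ 6^(6 + 1) + 6^6 + 2 = 326594 —(−1)→ 326593
326593 —HB6→ 6^(6 + 1) + 6^6 + 1 —bump→ 7^(7 + 1) + 7^7 + 1 = 6588345 —(−1)→ 6588344
6588344 —HB7→ 7^(7 + 1) + 7^7 —bump→ 8^(8 + 1) + 8^8 = 150994944 —(−1)→ 150994943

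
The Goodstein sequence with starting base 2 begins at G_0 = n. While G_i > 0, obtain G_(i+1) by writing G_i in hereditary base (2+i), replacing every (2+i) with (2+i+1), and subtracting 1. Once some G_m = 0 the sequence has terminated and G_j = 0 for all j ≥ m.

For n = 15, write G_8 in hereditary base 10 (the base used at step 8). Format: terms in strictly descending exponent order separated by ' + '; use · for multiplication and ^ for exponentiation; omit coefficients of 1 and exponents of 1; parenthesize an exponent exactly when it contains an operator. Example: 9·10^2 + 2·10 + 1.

10^(10 + 1) + 7·10^7 + 7·10^6 + 7·10^5 + 7·10^4 + 7·10^3 + 7·10^2 + 7·10 + 5

(0) 15|_2 = 2^(2 + 1) + 2^2 + 2 + 1 ↦ 3^(3 + 1) + 3^3 + 3 + 1|_3 = 112 ⇒ 111
(1) 111|_3 = 3^(3 + 1) + 3^3 + 3 ↦ 4^(4 + 1) + 4^4 + 4|_4 = 1284 ⇒ 1283
(2) 1283|_4 = 4^(4 + 1) + 4^4 + 3 ↦ 5^(5 + 1) + 5^5 + 3|_5 = 18753 ⇒ 18752
(3) 18752|_5 = 5^(5 + 1) + 5^5 + 2 ↦ 6^(6 + 1) + 6^6 + 2|_6 = 326594 ⇒ 326593
(4) 326593|_6 = 6^(6 + 1) + 6^6 + 1 ↦ 7^(7 + 1) + 7^7 + 1|_7 = 6588345 ⇒ 6588344
(5) 6588344|_7 = 7^(7 + 1) + 7^7 ↦ 8^(8 + 1) + 8^8|_8 = 150994944 ⇒ 150994943
(6) 150994943|_8 = 8^(8 + 1) + 7·8^7 + 7·8^6 + 7·8^5 + 7·8^4 + 7·8^3 + 7·8^2 + 7·8 + 7 ↦ 9^(9 + 1) + 7·9^7 + 7·9^6 + 7·9^5 + 7·9^4 + 7·9^3 + 7·9^2 + 7·9 + 7|_9 = 3524450281 ⇒ 3524450280
(7) 3524450280|_9 = 9^(9 + 1) + 7·9^7 + 7·9^6 + 7·9^5 + 7·9^4 + 7·9^3 + 7·9^2 + 7·9 + 6 ↦ 10^(10 + 1) + 7·10^7 + 7·10^6 + 7·10^5 + 7·10^4 + 7·10^3 + 7·10^2 + 7·10 + 6|_10 = 100077777776 ⇒ 100077777775
(8) 100077777775|_10 = 10^(10 + 1) + 7·10^7 + 7·10^6 + 7·10^5 + 7·10^4 + 7·10^3 + 7·10^2 + 7·10 + 5 ↦ 11^(11 + 1) + 7·11^7 + 7·11^6 + 7·11^5 + 7·11^4 + 7·11^3 + 7·11^2 + 7·11 + 5|_11 = 3138578427935 ⇒ 3138578427934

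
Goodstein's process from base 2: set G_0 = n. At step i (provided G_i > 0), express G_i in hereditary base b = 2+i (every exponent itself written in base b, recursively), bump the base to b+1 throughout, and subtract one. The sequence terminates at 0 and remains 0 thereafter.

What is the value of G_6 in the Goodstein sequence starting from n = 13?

G_0=13  [base 2] 2^(2 + 1) + 2^2 + 1  →[2↦3]→  3^(3 + 1) + 3^3 + 1 = 109  −1 ⇒ G_1=108
G_1=108  [base 3] 3^(3 + 1) + 3^3  →[3↦4]→  4^(4 + 1) + 4^4 = 1280  −1 ⇒ G_2=1279
G_2=1279  [base 4] 4^(4 + 1) + 3·4^3 + 3·4^2 + 3·4 + 3  →[4↦5]→  5^(5 + 1) + 3·5^3 + 3·5^2 + 3·5 + 3 = 16093  −1 ⇒ G_3=16092
G_3=16092  [base 5] 5^(5 + 1) + 3·5^3 + 3·5^2 + 3·5 + 2  →[5↦6]→  6^(6 + 1) + 3·6^3 + 3·6^2 + 3·6 + 2 = 280712  −1 ⇒ G_4=280711
G_4=280711  [base 6] 6^(6 + 1) + 3·6^3 + 3·6^2 + 3·6 + 1  →[6↦7]→  7^(7 + 1) + 3·7^3 + 3·7^2 + 3·7 + 1 = 5765999  −1 ⇒ G_5=5765998
G_5=5765998  [base 7] 7^(7 + 1) + 3·7^3 + 3·7^2 + 3·7  →[7↦8]→  8^(8 + 1) + 3·8^3 + 3·8^2 + 3·8 = 134219480  −1 ⇒ G_6=134219479
G_6=134219479  [base 8] 8^(8 + 1) + 3·8^3 + 3·8^2 + 2·8 + 7  →[8↦9]→  9^(9 + 1) + 3·9^3 + 3·9^2 + 2·9 + 7 = 3486786856  −1 ⇒ G_7=3486786855

134219479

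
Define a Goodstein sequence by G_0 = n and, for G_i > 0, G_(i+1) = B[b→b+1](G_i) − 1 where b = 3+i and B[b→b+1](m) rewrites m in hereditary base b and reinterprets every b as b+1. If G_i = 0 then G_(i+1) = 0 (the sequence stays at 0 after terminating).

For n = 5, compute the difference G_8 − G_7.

5 —HB3→ 3 + 2 —bump→ 4 + 2 = 6 —(−1)→ 5
5 —HB4→ 4 + 1 —bump→ 5 + 1 = 6 —(−1)→ 5
5 —HB5→ 5 —bump→ 6 = 6 —(−1)→ 5
5 —HB6→ 5 —bump→ 5 = 5 —(−1)→ 4
4 —HB7→ 4 —bump→ 4 = 4 —(−1)→ 3
3 —HB8→ 3 —bump→ 3 = 3 —(−1)→ 2
2 —HB9→ 2 —bump→ 2 = 2 —(−1)→ 1
1 —HB10→ 1 —bump→ 1 = 1 —(−1)→ 0

-1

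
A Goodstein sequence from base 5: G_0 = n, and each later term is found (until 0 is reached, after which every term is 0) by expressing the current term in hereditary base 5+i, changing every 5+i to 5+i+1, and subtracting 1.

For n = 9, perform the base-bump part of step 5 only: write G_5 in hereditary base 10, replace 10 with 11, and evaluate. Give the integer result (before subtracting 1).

9

G_0 = 9. HB_5(9) = 5 + 4. Bump = 10. G_1 = 9.
G_1 = 9. HB_6(9) = 6 + 3. Bump = 10. G_2 = 9.
G_2 = 9. HB_7(9) = 7 + 2. Bump = 10. G_3 = 9.
G_3 = 9. HB_8(9) = 8 + 1. Bump = 10. G_4 = 9.
G_4 = 9. HB_9(9) = 9. Bump = 10. G_5 = 9.
G_5 = 9. HB_10(9) = 9. Bump = 9. G_6 = 8.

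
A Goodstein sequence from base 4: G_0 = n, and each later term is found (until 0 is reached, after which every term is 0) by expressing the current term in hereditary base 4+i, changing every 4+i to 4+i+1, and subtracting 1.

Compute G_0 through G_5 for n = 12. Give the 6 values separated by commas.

12, 14, 15, 16, 17, 18

G_0 = 12. HB_4(12) = 3·4. Bump = 15. G_1 = 14.
G_1 = 14. HB_5(14) = 2·5 + 4. Bump = 16. G_2 = 15.
G_2 = 15. HB_6(15) = 2·6 + 3. Bump = 17. G_3 = 16.
G_3 = 16. HB_7(16) = 2·7 + 2. Bump = 18. G_4 = 17.
G_4 = 17. HB_8(17) = 2·8 + 1. Bump = 19. G_5 = 18.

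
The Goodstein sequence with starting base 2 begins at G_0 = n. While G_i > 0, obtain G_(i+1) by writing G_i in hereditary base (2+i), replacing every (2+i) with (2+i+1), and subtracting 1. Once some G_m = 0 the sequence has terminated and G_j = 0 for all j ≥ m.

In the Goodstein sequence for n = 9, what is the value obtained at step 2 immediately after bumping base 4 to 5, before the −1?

(0) 9|_2 = 2^(2 + 1) + 1 ↦ 3^(3 + 1) + 1|_3 = 82 ⇒ 81
(1) 81|_3 = 3^(3 + 1) ↦ 4^(4 + 1)|_4 = 1024 ⇒ 1023
(2) 1023|_4 = 3·4^4 + 3·4^3 + 3·4^2 + 3·4 + 3 ↦ 3·5^5 + 3·5^3 + 3·5^2 + 3·5 + 3|_5 = 9843 ⇒ 9842

9843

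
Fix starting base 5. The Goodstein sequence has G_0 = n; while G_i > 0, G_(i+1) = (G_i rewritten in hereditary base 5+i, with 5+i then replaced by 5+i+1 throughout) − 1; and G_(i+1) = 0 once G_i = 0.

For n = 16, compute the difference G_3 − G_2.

1

G_0 = 16. HB_5(16) = 3·5 + 1. Bump = 19. G_1 = 18.
G_1 = 18. HB_6(18) = 3·6. Bump = 21. G_2 = 20.
G_2 = 20. HB_7(20) = 2·7 + 6. Bump = 22. G_3 = 21.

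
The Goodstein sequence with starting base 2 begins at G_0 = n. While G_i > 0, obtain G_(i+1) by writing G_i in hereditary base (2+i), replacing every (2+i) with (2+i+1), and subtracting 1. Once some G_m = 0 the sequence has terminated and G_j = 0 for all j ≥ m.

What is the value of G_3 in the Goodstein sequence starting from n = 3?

2

3 —HB2→ 2 + 1 —bump→ 3 + 1 = 4 —(−1)→ 3
3 —HB3→ 3 —bump→ 4 = 4 —(−1)→ 3
3 —HB4→ 3 —bump→ 3 = 3 —(−1)→ 2
2 —HB5→ 2 —bump→ 2 = 2 —(−1)→ 1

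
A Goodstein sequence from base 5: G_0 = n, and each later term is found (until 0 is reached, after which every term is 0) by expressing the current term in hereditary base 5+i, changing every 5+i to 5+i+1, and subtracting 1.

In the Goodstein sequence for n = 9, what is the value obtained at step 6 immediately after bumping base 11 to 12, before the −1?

8

[0] 9 ≡ 5 + 4 (base 5). Lift 6: 10. −1: 9.
[1] 9 ≡ 6 + 3 (base 6). Lift 7: 10. −1: 9.
[2] 9 ≡ 7 + 2 (base 7). Lift 8: 10. −1: 9.
[3] 9 ≡ 8 + 1 (base 8). Lift 9: 10. −1: 9.
[4] 9 ≡ 9 (base 9). Lift 10: 10. −1: 9.
[5] 9 ≡ 9 (base 10). Lift 11: 9. −1: 8.
[6] 8 ≡ 8 (base 11). Lift 12: 8. −1: 7.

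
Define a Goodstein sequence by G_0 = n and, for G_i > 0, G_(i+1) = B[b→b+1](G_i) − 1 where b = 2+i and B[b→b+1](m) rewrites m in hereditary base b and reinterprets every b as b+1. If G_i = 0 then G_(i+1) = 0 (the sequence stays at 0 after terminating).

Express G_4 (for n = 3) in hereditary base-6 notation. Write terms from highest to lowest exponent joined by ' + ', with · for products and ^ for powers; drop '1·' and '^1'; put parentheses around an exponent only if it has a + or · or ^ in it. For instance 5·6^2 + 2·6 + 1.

[0] 3 ≡ 2 + 1 (base 2). Lift 3: 4. −1: 3.
[1] 3 ≡ 3 (base 3). Lift 4: 4. −1: 3.
[2] 3 ≡ 3 (base 4). Lift 5: 3. −1: 2.
[3] 2 ≡ 2 (base 5). Lift 6: 2. −1: 1.

1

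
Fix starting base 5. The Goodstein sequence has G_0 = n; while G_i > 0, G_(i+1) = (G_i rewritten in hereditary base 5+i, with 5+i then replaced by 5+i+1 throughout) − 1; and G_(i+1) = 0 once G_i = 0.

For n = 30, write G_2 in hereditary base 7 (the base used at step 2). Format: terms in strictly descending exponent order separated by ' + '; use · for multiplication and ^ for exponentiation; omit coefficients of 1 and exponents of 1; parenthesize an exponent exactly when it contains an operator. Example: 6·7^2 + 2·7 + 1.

7^2 + 4

i=0: 30 = 5^2 + 5 (b=5); 5→6: 6^2 + 6 = 42; 42−1 = 41
i=1: 41 = 6^2 + 5 (b=6); 6→7: 7^2 + 5 = 54; 54−1 = 53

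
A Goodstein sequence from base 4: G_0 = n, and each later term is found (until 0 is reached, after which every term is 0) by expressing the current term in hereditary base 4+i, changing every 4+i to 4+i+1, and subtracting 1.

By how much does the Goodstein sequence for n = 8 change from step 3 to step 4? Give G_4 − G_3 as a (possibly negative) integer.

(0) 8|_4 = 2·4 ↦ 2·5|_5 = 10 ⇒ 9
(1) 9|_5 = 5 + 4 ↦ 6 + 4|_6 = 10 ⇒ 9
(2) 9|_6 = 6 + 3 ↦ 7 + 3|_7 = 10 ⇒ 9
(3) 9|_7 = 7 + 2 ↦ 8 + 2|_8 = 10 ⇒ 9

0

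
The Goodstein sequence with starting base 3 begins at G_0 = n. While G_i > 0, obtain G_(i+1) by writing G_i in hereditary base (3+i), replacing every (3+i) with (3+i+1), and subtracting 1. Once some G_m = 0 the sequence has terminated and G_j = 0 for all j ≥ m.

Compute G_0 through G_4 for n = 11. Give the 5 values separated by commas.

(0) 11|_3 = 3^2 + 2 ↦ 4^2 + 2|_4 = 18 ⇒ 17
(1) 17|_4 = 4^2 + 1 ↦ 5^2 + 1|_5 = 26 ⇒ 25
(2) 25|_5 = 5^2 ↦ 6^2|_6 = 36 ⇒ 35
(3) 35|_6 = 5·6 + 5 ↦ 5·7 + 5|_7 = 40 ⇒ 39

11, 17, 25, 35, 39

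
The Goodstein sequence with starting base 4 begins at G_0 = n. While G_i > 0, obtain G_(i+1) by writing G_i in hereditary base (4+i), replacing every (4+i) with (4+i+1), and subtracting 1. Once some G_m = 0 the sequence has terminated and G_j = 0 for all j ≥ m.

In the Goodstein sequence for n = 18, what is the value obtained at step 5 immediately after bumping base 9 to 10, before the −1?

64

18 —HB4→ 4^2 + 2 —bump→ 5^2 + 2 = 27 —(−1)→ 26
26 —HB5→ 5^2 + 1 —bump→ 6^2 + 1 = 37 —(−1)→ 36
36 —HB6→ 6^2 —bump→ 7^2 = 49 —(−1)→ 48
48 —HB7→ 6·7 + 6 —bump→ 6·8 + 6 = 54 —(−1)→ 53
53 —HB8→ 6·8 + 5 —bump→ 6·9 + 5 = 59 —(−1)→ 58
58 —HB9→ 6·9 + 4 —bump→ 6·10 + 4 = 64 —(−1)→ 63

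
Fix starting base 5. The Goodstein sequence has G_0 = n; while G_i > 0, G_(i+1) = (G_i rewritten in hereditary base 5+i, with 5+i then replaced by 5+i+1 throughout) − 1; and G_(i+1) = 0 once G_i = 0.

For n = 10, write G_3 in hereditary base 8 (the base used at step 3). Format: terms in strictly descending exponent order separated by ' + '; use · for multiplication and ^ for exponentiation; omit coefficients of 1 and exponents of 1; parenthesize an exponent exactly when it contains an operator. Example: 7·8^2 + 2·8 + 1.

8 + 3

base 5: 10 = 2·5; at 6: 2·6 = 12; next = 11
base 6: 11 = 6 + 5; at 7: 7 + 5 = 12; next = 11
base 7: 11 = 7 + 4; at 8: 8 + 4 = 12; next = 11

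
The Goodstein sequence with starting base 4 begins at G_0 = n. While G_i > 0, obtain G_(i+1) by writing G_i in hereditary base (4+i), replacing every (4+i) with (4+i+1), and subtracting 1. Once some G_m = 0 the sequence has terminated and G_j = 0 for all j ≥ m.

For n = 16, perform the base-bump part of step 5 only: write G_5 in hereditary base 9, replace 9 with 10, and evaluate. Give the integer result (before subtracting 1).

40

step 0: 16 = 4^2; sub 5 for 4: 5^2; = 25; G_1 = 25−1 = 24
step 1: 24 = 4·5 + 4; sub 6 for 5: 4·6 + 4; = 28; G_2 = 28−1 = 27
step 2: 27 = 4·6 + 3; sub 7 for 6: 4·7 + 3; = 31; G_3 = 31−1 = 30
step 3: 30 = 4·7 + 2; sub 8 for 7: 4·8 + 2; = 34; G_4 = 34−1 = 33
step 4: 33 = 4·8 + 1; sub 9 for 8: 4·9 + 1; = 37; G_5 = 37−1 = 36
step 5: 36 = 4·9; sub 10 for 9: 4·10; = 40; G_6 = 40−1 = 39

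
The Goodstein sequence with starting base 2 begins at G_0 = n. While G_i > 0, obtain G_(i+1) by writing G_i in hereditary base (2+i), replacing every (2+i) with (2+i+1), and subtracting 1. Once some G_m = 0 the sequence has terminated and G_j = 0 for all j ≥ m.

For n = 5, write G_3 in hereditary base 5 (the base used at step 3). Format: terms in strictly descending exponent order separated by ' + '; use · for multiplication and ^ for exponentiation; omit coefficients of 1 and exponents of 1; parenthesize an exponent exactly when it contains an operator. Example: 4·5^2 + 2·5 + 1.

3·5^3 + 3·5^2 + 3·5 + 2

(0) 5|_2 = 2^2 + 1 ↦ 3^3 + 1|_3 = 28 ⇒ 27
(1) 27|_3 = 3^3 ↦ 4^4|_4 = 256 ⇒ 255
(2) 255|_4 = 3·4^3 + 3·4^2 + 3·4 + 3 ↦ 3·5^3 + 3·5^2 + 3·5 + 3|_5 = 468 ⇒ 467
(3) 467|_5 = 3·5^3 + 3·5^2 + 3·5 + 2 ↦ 3·6^3 + 3·6^2 + 3·6 + 2|_6 = 776 ⇒ 775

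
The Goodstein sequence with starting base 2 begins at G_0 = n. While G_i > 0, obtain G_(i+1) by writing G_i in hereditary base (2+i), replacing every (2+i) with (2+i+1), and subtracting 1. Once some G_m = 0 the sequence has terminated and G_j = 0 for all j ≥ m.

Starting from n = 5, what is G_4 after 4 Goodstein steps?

775

base 2: 5 = 2^2 + 1; at 3: 3^3 + 1 = 28; next = 27
base 3: 27 = 3^3; at 4: 4^4 = 256; next = 255
base 4: 255 = 3·4^3 + 3·4^2 + 3·4 + 3; at 5: 3·5^3 + 3·5^2 + 3·5 + 3 = 468; next = 467
base 5: 467 = 3·5^3 + 3·5^2 + 3·5 + 2; at 6: 3·6^3 + 3·6^2 + 3·6 + 2 = 776; next = 775
base 6: 775 = 3·6^3 + 3·6^2 + 3·6 + 1; at 7: 3·7^3 + 3·7^2 + 3·7 + 1 = 1198; next = 1197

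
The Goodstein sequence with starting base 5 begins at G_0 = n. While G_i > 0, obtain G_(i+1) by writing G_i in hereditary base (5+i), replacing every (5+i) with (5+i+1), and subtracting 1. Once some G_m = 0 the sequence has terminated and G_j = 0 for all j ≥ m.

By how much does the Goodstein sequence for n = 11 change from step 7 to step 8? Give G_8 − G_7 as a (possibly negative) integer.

i=0: 11 = 2·5 + 1 (b=5); 5→6: 2·6 + 1 = 13; 13−1 = 12
i=1: 12 = 2·6 (b=6); 6→7: 2·7 = 14; 14−1 = 13
i=2: 13 = 7 + 6 (b=7); 7→8: 8 + 6 = 14; 14−1 = 13
i=3: 13 = 8 + 5 (b=8); 8→9: 9 + 5 = 14; 14−1 = 13
i=4: 13 = 9 + 4 (b=9); 9→10: 10 + 4 = 14; 14−1 = 13
i=5: 13 = 10 + 3 (b=10); 10→11: 11 + 3 = 14; 14−1 = 13
i=6: 13 = 11 + 2 (b=11); 11→12: 12 + 2 = 14; 14−1 = 13
i=7: 13 = 12 + 1 (b=12); 12→13: 13 + 1 = 14; 14−1 = 13

0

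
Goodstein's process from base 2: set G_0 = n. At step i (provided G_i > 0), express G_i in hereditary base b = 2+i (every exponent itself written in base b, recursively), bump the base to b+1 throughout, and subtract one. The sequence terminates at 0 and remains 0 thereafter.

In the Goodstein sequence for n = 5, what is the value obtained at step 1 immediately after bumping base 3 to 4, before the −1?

G_0 = 5. HB_2(5) = 2^2 + 1. Bump = 28. G_1 = 27.
G_1 = 27. HB_3(27) = 3^3. Bump = 256. G_2 = 255.

256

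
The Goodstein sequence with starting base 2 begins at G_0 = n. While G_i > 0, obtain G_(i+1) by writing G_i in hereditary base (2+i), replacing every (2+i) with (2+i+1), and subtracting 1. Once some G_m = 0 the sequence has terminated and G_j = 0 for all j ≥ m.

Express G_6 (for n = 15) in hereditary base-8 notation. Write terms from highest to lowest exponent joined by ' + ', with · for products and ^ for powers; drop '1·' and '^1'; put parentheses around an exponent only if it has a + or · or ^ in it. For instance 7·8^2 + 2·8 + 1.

8^(8 + 1) + 7·8^7 + 7·8^6 + 7·8^5 + 7·8^4 + 7·8^3 + 7·8^2 + 7·8 + 7

(0) 15|_2 = 2^(2 + 1) + 2^2 + 2 + 1 ↦ 3^(3 + 1) + 3^3 + 3 + 1|_3 = 112 ⇒ 111
(1) 111|_3 = 3^(3 + 1) + 3^3 + 3 ↦ 4^(4 + 1) + 4^4 + 4|_4 = 1284 ⇒ 1283
(2) 1283|_4 = 4^(4 + 1) + 4^4 + 3 ↦ 5^(5 + 1) + 5^5 + 3|_5 = 18753 ⇒ 18752
(3) 18752|_5 = 5^(5 + 1) + 5^5 + 2 ↦ 6^(6 + 1) + 6^6 + 2|_6 = 326594 ⇒ 326593
(4) 326593|_6 = 6^(6 + 1) + 6^6 + 1 ↦ 7^(7 + 1) + 7^7 + 1|_7 = 6588345 ⇒ 6588344
(5) 6588344|_7 = 7^(7 + 1) + 7^7 ↦ 8^(8 + 1) + 8^8|_8 = 150994944 ⇒ 150994943
(6) 150994943|_8 = 8^(8 + 1) + 7·8^7 + 7·8^6 + 7·8^5 + 7·8^4 + 7·8^3 + 7·8^2 + 7·8 + 7 ↦ 9^(9 + 1) + 7·9^7 + 7·9^6 + 7·9^5 + 7·9^4 + 7·9^3 + 7·9^2 + 7·9 + 7|_9 = 3524450281 ⇒ 3524450280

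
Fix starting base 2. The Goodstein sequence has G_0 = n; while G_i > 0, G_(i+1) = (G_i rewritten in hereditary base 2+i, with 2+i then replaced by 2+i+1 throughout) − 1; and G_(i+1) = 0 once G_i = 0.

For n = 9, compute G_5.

2471826

9 —HB2→ 2^(2 + 1) + 1 —bump→ 3^(3 + 1) + 1 = 82 —(−1)→ 81
81 —HB3→ 3^(3 + 1) —bump→ 4^(4 + 1) = 1024 —(−1)→ 1023
1023 —HB4→ 3·4^4 + 3·4^3 + 3·4^2 + 3·4 + 3 —bump→ 3·5^5 + 3·5^3 + 3·5^2 + 3·5 + 3 = 9843 —(−1)→ 9842
9842 —HB5→ 3·5^5 + 3·5^3 + 3·5^2 + 3·5 + 2 —bump→ 3·6^6 + 3·6^3 + 3·6^2 + 3·6 + 2 = 140744 —(−1)→ 140743
140743 —HB6→ 3·6^6 + 3·6^3 + 3·6^2 + 3·6 + 1 —bump→ 3·7^7 + 3·7^3 + 3·7^2 + 3·7 + 1 = 2471827 —(−1)→ 2471826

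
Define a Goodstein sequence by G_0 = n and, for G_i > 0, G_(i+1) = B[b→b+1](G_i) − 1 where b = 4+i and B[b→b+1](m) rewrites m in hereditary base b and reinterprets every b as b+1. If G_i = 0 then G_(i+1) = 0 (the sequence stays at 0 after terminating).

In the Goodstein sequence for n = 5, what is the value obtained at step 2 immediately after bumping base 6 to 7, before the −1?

step 0: 5 = 4 + 1; sub 5 for 4: 5 + 1; = 6; G_1 = 6−1 = 5
step 1: 5 = 5; sub 6 for 5: 6; = 6; G_2 = 6−1 = 5
step 2: 5 = 5; sub 7 for 6: 5; = 5; G_3 = 5−1 = 4

5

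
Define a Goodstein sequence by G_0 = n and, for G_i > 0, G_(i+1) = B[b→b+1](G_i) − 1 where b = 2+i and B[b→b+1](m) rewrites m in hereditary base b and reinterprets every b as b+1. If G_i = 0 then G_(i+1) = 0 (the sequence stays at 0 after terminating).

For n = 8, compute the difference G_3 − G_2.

[0] 8 ≡ 2^(2 + 1) (base 2). Lift 3: 81. −1: 80.
[1] 80 ≡ 2·3^3 + 2·3^2 + 2·3 + 2 (base 3). Lift 4: 554. −1: 553.
[2] 553 ≡ 2·4^4 + 2·4^2 + 2·4 + 1 (base 4). Lift 5: 6311. −1: 6310.

5757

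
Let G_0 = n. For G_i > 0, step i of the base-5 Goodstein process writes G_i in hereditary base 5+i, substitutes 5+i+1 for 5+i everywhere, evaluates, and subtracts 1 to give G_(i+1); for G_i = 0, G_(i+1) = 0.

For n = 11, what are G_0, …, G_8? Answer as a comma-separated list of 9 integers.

11, 12, 13, 13, 13, 13, 13, 13, 13

[0] 11 ≡ 2·5 + 1 (base 5). Lift 6: 13. −1: 12.
[1] 12 ≡ 2·6 (base 6). Lift 7: 14. −1: 13.
[2] 13 ≡ 7 + 6 (base 7). Lift 8: 14. −1: 13.
[3] 13 ≡ 8 + 5 (base 8). Lift 9: 14. −1: 13.
[4] 13 ≡ 9 + 4 (base 9). Lift 10: 14. −1: 13.
[5] 13 ≡ 10 + 3 (base 10). Lift 11: 14. −1: 13.
[6] 13 ≡ 11 + 2 (base 11). Lift 12: 14. −1: 13.
[7] 13 ≡ 12 + 1 (base 12). Lift 13: 14. −1: 13.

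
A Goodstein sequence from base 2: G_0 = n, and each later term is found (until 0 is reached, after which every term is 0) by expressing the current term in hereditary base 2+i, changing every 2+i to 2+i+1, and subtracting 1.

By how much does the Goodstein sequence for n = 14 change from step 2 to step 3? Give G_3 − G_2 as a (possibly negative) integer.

17469

14 —HB2→ 2^(2 + 1) + 2^2 + 2 —bump→ 3^(3 + 1) + 3^3 + 3 = 111 —(−1)→ 110
110 —HB3→ 3^(3 + 1) + 3^3 + 2 —bump→ 4^(4 + 1) + 4^4 + 2 = 1282 —(−1)→ 1281
1281 —HB4→ 4^(4 + 1) + 4^4 + 1 —bump→ 5^(5 + 1) + 5^5 + 1 = 18751 —(−1)→ 18750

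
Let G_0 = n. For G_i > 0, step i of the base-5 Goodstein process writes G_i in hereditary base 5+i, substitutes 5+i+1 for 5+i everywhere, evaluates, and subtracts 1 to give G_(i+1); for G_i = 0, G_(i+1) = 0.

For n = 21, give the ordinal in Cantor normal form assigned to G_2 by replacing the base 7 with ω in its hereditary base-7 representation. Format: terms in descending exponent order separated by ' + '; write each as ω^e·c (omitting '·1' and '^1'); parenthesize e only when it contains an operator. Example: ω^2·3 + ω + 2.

ω·3 + 6

i=0: 21 = 4·5 + 1 (b=5); 5→6: 4·6 + 1 = 25; 25−1 = 24
i=1: 24 = 4·6 (b=6); 6→7: 4·7 = 28; 28−1 = 27
i=2: 27 = 3·7 + 6 (b=7); 7→8: 3·8 + 6 = 30; 30−1 = 29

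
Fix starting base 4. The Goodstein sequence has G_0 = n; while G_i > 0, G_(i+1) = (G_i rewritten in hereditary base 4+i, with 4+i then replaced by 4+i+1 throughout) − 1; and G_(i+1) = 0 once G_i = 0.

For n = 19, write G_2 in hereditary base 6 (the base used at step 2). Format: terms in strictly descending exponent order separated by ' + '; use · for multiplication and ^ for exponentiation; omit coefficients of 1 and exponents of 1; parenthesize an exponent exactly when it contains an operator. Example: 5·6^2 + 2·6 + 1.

base 4: 19 = 4^2 + 3; at 5: 5^2 + 3 = 28; next = 27
base 5: 27 = 5^2 + 2; at 6: 6^2 + 2 = 38; next = 37

6^2 + 1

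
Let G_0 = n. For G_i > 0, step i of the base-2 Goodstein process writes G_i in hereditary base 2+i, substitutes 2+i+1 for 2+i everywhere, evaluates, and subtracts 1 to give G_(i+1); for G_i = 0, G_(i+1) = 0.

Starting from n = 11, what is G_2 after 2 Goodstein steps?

1027

base 2: 11 = 2^(2 + 1) + 2 + 1; at 3: 3^(3 + 1) + 3 + 1 = 85; next = 84
base 3: 84 = 3^(3 + 1) + 3; at 4: 4^(4 + 1) + 4 = 1028; next = 1027
base 4: 1027 = 4^(4 + 1) + 3; at 5: 5^(5 + 1) + 3 = 15628; next = 15627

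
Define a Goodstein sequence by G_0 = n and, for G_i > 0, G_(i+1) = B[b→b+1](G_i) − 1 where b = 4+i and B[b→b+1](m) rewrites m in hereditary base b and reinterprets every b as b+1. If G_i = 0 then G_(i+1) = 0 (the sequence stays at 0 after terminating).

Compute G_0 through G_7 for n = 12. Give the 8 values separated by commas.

12, 14, 15, 16, 17, 18, 19, 19

[0] 12 ≡ 3·4 (base 4). Lift 5: 15. −1: 14.
[1] 14 ≡ 2·5 + 4 (base 5). Lift 6: 16. −1: 15.
[2] 15 ≡ 2·6 + 3 (base 6). Lift 7: 17. −1: 16.
[3] 16 ≡ 2·7 + 2 (base 7). Lift 8: 18. −1: 17.
[4] 17 ≡ 2·8 + 1 (base 8). Lift 9: 19. −1: 18.
[5] 18 ≡ 2·9 (base 9). Lift 10: 20. −1: 19.
[6] 19 ≡ 10 + 9 (base 10). Lift 11: 20. −1: 19.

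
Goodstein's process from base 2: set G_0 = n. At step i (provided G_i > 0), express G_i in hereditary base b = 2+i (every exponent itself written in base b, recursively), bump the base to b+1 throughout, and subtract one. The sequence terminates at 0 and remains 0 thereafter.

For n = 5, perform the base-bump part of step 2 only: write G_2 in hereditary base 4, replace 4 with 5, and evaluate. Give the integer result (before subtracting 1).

468

base 2: 5 = 2^2 + 1; at 3: 3^3 + 1 = 28; next = 27
base 3: 27 = 3^3; at 4: 4^4 = 256; next = 255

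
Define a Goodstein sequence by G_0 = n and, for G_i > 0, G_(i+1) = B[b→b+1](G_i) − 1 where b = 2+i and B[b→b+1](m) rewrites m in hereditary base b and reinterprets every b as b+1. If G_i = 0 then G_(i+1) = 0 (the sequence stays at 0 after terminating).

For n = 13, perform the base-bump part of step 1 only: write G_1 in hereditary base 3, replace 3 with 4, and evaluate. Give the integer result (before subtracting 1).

13 —HB2→ 2^(2 + 1) + 2^2 + 1 —bump→ 3^(3 + 1) + 3^3 + 1 = 109 —(−1)→ 108
108 —HB3→ 3^(3 + 1) + 3^3 —bump→ 4^(4 + 1) + 4^4 = 1280 —(−1)→ 1279

1280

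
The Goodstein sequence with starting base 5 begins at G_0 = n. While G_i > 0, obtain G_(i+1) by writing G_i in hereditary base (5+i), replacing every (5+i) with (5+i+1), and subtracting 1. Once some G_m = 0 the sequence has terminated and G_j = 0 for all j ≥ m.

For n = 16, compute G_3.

step 0: 16 = 3·5 + 1; sub 6 for 5: 3·6 + 1; = 19; G_1 = 19−1 = 18
step 1: 18 = 3·6; sub 7 for 6: 3·7; = 21; G_2 = 21−1 = 20
step 2: 20 = 2·7 + 6; sub 8 for 7: 2·8 + 6; = 22; G_3 = 22−1 = 21
step 3: 21 = 2·8 + 5; sub 9 for 8: 2·9 + 5; = 23; G_4 = 23−1 = 22

21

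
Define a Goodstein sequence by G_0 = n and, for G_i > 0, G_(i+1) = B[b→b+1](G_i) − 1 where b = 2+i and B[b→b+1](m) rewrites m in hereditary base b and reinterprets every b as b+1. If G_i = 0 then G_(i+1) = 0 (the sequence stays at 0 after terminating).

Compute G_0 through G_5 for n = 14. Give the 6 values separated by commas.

[0] 14 ≡ 2^(2 + 1) + 2^2 + 2 (base 2). Lift 3: 111. −1: 110.
[1] 110 ≡ 3^(3 + 1) + 3^3 + 2 (base 3). Lift 4: 1282. −1: 1281.
[2] 1281 ≡ 4^(4 + 1) + 4^4 + 1 (base 4). Lift 5: 18751. −1: 18750.
[3] 18750 ≡ 5^(5 + 1) + 5^5 (base 5). Lift 6: 326592. −1: 326591.
[4] 326591 ≡ 6^(6 + 1) + 5·6^5 + 5·6^4 + 5·6^3 + 5·6^2 + 5·6 + 5 (base 6). Lift 7: 5862841. −1: 5862840.

14, 110, 1281, 18750, 326591, 5862840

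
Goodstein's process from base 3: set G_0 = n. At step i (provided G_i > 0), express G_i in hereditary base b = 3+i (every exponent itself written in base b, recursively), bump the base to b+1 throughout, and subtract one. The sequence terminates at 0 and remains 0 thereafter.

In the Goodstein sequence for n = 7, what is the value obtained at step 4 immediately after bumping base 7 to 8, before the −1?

10

step 0: 7 = 2·3 + 1; sub 4 for 3: 2·4 + 1; = 9; G_1 = 9−1 = 8
step 1: 8 = 2·4; sub 5 for 4: 2·5; = 10; G_2 = 10−1 = 9
step 2: 9 = 5 + 4; sub 6 for 5: 6 + 4; = 10; G_3 = 10−1 = 9
step 3: 9 = 6 + 3; sub 7 for 6: 7 + 3; = 10; G_4 = 10−1 = 9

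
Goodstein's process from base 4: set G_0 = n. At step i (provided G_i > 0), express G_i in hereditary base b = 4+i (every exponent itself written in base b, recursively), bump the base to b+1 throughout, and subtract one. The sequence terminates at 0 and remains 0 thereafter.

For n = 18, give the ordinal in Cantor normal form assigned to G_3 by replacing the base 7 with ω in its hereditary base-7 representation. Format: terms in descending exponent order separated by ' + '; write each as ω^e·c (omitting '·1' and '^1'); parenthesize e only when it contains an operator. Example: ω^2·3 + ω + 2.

ω·6 + 6

18 —HB4→ 4^2 + 2 —bump→ 5^2 + 2 = 27 —(−1)→ 26
26 —HB5→ 5^2 + 1 —bump→ 6^2 + 1 = 37 —(−1)→ 36
36 —HB6→ 6^2 —bump→ 7^2 = 49 —(−1)→ 48
48 —HB7→ 6·7 + 6 —bump→ 6·8 + 6 = 54 —(−1)→ 53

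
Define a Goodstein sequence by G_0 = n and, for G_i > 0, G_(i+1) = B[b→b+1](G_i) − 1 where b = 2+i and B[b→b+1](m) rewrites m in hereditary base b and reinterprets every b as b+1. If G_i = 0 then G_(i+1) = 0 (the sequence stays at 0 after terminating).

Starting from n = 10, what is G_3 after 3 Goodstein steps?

G_0 = 10. HB_2(10) = 2^(2 + 1) + 2. Bump = 84. G_1 = 83.
G_1 = 83. HB_3(83) = 3^(3 + 1) + 2. Bump = 1026. G_2 = 1025.
G_2 = 1025. HB_4(1025) = 4^(4 + 1) + 1. Bump = 15626. G_3 = 15625.
G_3 = 15625. HB_5(15625) = 5^(5 + 1). Bump = 279936. G_4 = 279935.

15625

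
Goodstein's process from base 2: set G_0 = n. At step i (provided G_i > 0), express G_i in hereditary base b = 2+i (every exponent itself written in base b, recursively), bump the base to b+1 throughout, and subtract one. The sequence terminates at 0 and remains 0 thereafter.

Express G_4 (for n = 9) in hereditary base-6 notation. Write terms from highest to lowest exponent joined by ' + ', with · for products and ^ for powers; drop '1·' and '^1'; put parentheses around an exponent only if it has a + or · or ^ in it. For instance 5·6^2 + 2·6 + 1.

9 —HB2→ 2^(2 + 1) + 1 —bump→ 3^(3 + 1) + 1 = 82 —(−1)→ 81
81 —HB3→ 3^(3 + 1) —bump→ 4^(4 + 1) = 1024 —(−1)→ 1023
1023 —HB4→ 3·4^4 + 3·4^3 + 3·4^2 + 3·4 + 3 —bump→ 3·5^5 + 3·5^3 + 3·5^2 + 3·5 + 3 = 9843 —(−1)→ 9842
9842 —HB5→ 3·5^5 + 3·5^3 + 3·5^2 + 3·5 + 2 —bump→ 3·6^6 + 3·6^3 + 3·6^2 + 3·6 + 2 = 140744 —(−1)→ 140743

3·6^6 + 3·6^3 + 3·6^2 + 3·6 + 1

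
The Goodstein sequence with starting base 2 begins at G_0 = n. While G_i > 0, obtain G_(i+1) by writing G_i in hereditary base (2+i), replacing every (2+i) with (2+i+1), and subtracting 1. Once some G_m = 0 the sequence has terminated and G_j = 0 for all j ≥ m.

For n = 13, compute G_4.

[0] 13 ≡ 2^(2 + 1) + 2^2 + 1 (base 2). Lift 3: 109. −1: 108.
[1] 108 ≡ 3^(3 + 1) + 3^3 (base 3). Lift 4: 1280. −1: 1279.
[2] 1279 ≡ 4^(4 + 1) + 3·4^3 + 3·4^2 + 3·4 + 3 (base 4). Lift 5: 16093. −1: 16092.
[3] 16092 ≡ 5^(5 + 1) + 3·5^3 + 3·5^2 + 3·5 + 2 (base 5). Lift 6: 280712. −1: 280711.

280711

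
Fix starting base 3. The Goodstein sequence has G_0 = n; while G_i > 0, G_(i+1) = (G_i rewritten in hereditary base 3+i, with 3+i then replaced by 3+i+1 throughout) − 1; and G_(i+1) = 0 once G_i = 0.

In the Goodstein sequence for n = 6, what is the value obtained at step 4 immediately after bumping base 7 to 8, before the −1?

6 —HB3→ 2·3 —bump→ 2·4 = 8 —(−1)→ 7
7 —HB4→ 4 + 3 —bump→ 5 + 3 = 8 —(−1)→ 7
7 —HB5→ 5 + 2 —bump→ 6 + 2 = 8 —(−1)→ 7
7 —HB6→ 6 + 1 —bump→ 7 + 1 = 8 —(−1)→ 7
7 —HB7→ 7 —bump→ 8 = 8 —(−1)→ 7

8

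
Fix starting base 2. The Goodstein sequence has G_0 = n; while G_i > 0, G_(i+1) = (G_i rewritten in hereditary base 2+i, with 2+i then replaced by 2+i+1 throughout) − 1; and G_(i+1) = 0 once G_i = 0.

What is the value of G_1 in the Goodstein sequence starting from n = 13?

108

step 0: 13 = 2^(2 + 1) + 2^2 + 1; sub 3 for 2: 3^(3 + 1) + 3^3 + 1; = 109; G_1 = 109−1 = 108
step 1: 108 = 3^(3 + 1) + 3^3; sub 4 for 3: 4^(4 + 1) + 4^4; = 1280; G_2 = 1280−1 = 1279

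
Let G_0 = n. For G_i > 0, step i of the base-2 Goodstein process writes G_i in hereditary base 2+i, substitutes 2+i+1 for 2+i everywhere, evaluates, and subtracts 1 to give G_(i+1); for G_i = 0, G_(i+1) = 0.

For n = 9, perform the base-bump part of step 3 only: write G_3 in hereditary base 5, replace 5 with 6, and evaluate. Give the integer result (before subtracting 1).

140744

[0] 9 ≡ 2^(2 + 1) + 1 (base 2). Lift 3: 82. −1: 81.
[1] 81 ≡ 3^(3 + 1) (base 3). Lift 4: 1024. −1: 1023.
[2] 1023 ≡ 3·4^4 + 3·4^3 + 3·4^2 + 3·4 + 3 (base 4). Lift 5: 9843. −1: 9842.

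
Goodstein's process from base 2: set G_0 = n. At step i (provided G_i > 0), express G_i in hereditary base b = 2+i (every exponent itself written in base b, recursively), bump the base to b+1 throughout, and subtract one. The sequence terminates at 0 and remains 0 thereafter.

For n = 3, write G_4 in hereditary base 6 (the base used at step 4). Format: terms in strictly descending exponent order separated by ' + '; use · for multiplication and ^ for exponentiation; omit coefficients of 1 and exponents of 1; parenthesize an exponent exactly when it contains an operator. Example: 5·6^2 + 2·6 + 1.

3 —HB2→ 2 + 1 —bump→ 3 + 1 = 4 —(−1)→ 3
3 —HB3→ 3 —bump→ 4 = 4 —(−1)→ 3
3 —HB4→ 3 —bump→ 3 = 3 —(−1)→ 2
2 —HB5→ 2 —bump→ 2 = 2 —(−1)→ 1
1 —HB6→ 1 —bump→ 1 = 1 —(−1)→ 0

1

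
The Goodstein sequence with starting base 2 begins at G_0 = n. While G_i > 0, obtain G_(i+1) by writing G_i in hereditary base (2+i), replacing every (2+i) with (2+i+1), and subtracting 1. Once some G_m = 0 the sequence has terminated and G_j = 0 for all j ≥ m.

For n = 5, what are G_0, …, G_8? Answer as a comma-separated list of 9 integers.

base 2: 5 = 2^2 + 1; at 3: 3^3 + 1 = 28; next = 27
base 3: 27 = 3^3; at 4: 4^4 = 256; next = 255
base 4: 255 = 3·4^3 + 3·4^2 + 3·4 + 3; at 5: 3·5^3 + 3·5^2 + 3·5 + 3 = 468; next = 467
base 5: 467 = 3·5^3 + 3·5^2 + 3·5 + 2; at 6: 3·6^3 + 3·6^2 + 3·6 + 2 = 776; next = 775
base 6: 775 = 3·6^3 + 3·6^2 + 3·6 + 1; at 7: 3·7^3 + 3·7^2 + 3·7 + 1 = 1198; next = 1197
base 7: 1197 = 3·7^3 + 3·7^2 + 3·7; at 8: 3·8^3 + 3·8^2 + 3·8 = 1752; next = 1751
base 8: 1751 = 3·8^3 + 3·8^2 + 2·8 + 7; at 9: 3·9^3 + 3·9^2 + 2·9 + 7 = 2455; next = 2454
base 9: 2454 = 3·9^3 + 3·9^2 + 2·9 + 6; at 10: 3·10^3 + 3·10^2 + 2·10 + 6 = 3326; next = 3325

5, 27, 255, 467, 775, 1197, 1751, 2454, 3325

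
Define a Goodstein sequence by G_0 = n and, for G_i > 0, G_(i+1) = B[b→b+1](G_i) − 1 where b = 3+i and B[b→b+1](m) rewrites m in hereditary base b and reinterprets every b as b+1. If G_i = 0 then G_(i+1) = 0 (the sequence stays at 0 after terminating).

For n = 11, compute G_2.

25

[0] 11 ≡ 3^2 + 2 (base 3). Lift 4: 18. −1: 17.
[1] 17 ≡ 4^2 + 1 (base 4). Lift 5: 26. −1: 25.
[2] 25 ≡ 5^2 (base 5). Lift 6: 36. −1: 35.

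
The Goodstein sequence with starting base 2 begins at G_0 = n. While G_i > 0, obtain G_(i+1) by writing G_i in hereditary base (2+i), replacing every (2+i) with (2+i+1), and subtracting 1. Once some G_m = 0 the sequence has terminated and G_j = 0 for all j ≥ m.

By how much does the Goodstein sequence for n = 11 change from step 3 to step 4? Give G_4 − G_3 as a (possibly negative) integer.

i=0: 11 = 2^(2 + 1) + 2 + 1 (b=2); 2→3: 3^(3 + 1) + 3 + 1 = 85; 85−1 = 84
i=1: 84 = 3^(3 + 1) + 3 (b=3); 3→4: 4^(4 + 1) + 4 = 1028; 1028−1 = 1027
i=2: 1027 = 4^(4 + 1) + 3 (b=4); 4→5: 5^(5 + 1) + 3 = 15628; 15628−1 = 15627
i=3: 15627 = 5^(5 + 1) + 2 (b=5); 5→6: 6^(6 + 1) + 2 = 279938; 279938−1 = 279937

264310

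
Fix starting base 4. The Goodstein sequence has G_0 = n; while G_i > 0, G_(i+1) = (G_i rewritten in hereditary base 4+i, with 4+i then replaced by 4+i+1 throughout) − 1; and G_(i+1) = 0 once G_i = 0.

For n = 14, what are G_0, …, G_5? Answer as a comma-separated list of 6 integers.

14, 16, 18, 20, 21, 22

14 —HB4→ 3·4 + 2 —bump→ 3·5 + 2 = 17 —(−1)→ 16
16 —HB5→ 3·5 + 1 —bump→ 3·6 + 1 = 19 —(−1)→ 18
18 —HB6→ 3·6 —bump→ 3·7 = 21 —(−1)→ 20
20 —HB7→ 2·7 + 6 —bump→ 2·8 + 6 = 22 —(−1)→ 21
21 —HB8→ 2·8 + 5 —bump→ 2·9 + 5 = 23 —(−1)→ 22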